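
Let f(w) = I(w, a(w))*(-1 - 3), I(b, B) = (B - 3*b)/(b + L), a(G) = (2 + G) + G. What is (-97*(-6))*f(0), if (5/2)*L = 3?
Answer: -3880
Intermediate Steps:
L = 6/5 (L = (⅖)*3 = 6/5 ≈ 1.2000)
a(G) = 2 + 2*G
I(b, B) = (B - 3*b)/(6/5 + b) (I(b, B) = (B - 3*b)/(b + 6/5) = (B - 3*b)/(6/5 + b))
f(w) = -20*(2 - w)/(6 + 5*w) (f(w) = (5*((2 + 2*w) - 3*w)/(6 + 5*w))*(-1 - 3) = (5*(2 - w)/(6 + 5*w))*(-4) = -20*(2 - w)/(6 + 5*w))
(-97*(-6))*f(0) = (-97*(-6))*(20*(-2 + 0)/(6 + 5*0)) = 582*(20*(-2)/(6 + 0)) = 582*(20*(-2)/6) = 582*(20*(⅙)*(-2)) = 582*(-20/3) = -3880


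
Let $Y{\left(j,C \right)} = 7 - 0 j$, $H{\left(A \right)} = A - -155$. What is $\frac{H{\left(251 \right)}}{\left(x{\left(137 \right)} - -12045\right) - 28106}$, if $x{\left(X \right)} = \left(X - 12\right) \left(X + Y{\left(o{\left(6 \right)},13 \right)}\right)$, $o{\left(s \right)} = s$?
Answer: $\frac{58}{277} \approx 0.20939$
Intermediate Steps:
$H{\left(A \right)} = 155 + A$ ($H{\left(A \right)} = A + 155 = 155 + A$)
$Y{\left(j,C \right)} = 7$ ($Y{\left(j,C \right)} = 7 - 0 = 7 + 0 = 7$)
$x{\left(X \right)} = \left(-12 + X\right) \left(7 + X\right)$ ($x{\left(X \right)} = \left(X - 12\right) \left(X + 7\right) = \left(-12 + X\right) \left(7 + X\right)$)
$\frac{H{\left(251 \right)}}{\left(x{\left(137 \right)} - -12045\right) - 28106} = \frac{155 + 251}{\left(\left(-84 + 137^{2} - 685\right) - -12045\right) - 28106} = \frac{406}{\left(\left(-84 + 18769 - 685\right) + 12045\right) - 28106} = \frac{406}{\left(18000 + 12045\right) - 28106} = \frac{406}{30045 - 28106} = \frac{406}{1939} = 406 \cdot \frac{1}{1939} = \frac{58}{277}$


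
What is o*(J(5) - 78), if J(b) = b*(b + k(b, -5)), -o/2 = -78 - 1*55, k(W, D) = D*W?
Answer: -47348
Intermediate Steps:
o = 266 (o = -2*(-78 - 1*55) = -2*(-78 - 55) = -2*(-133) = 266)
J(b) = -4*b² (J(b) = b*(b - 5*b) = b*(-4*b) = -4*b²)
o*(J(5) - 78) = 266*(-4*5² - 78) = 266*(-4*25 - 78) = 266*(-100 - 78) = 266*(-178) = -47348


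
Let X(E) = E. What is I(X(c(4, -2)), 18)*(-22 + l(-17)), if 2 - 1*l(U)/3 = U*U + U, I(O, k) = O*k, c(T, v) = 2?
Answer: -29952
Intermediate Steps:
l(U) = 6 - 3*U - 3*U² (l(U) = 6 - 3*(U*U + U) = 6 - 3*(U² + U) = 6 - 3*(U + U²) = 6 + (-3*U - 3*U²) = 6 - 3*U - 3*U²)
I(X(c(4, -2)), 18)*(-22 + l(-17)) = (2*18)*(-22 + (6 - 3*(-17) - 3*(-17)²)) = 36*(-22 + (6 + 51 - 3*289)) = 36*(-22 + (6 + 51 - 867)) = 36*(-22 - 810) = 36*(-832) = -29952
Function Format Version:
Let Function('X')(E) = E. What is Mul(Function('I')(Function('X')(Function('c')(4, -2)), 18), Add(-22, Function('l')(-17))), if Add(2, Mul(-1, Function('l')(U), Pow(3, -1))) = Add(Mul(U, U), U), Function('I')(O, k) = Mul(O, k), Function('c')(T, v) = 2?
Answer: -29952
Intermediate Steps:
Function('l')(U) = Add(6, Mul(-3, U), Mul(-3, Pow(U, 2))) (Function('l')(U) = Add(6, Mul(-3, Add(Mul(U, U), U))) = Add(6, Mul(-3, Add(Pow(U, 2), U))) = Add(6, Mul(-3, Add(U, Pow(U, 2)))) = Add(6, Add(Mul(-3, U), Mul(-3, Pow(U, 2)))) = Add(6, Mul(-3, U), Mul(-3, Pow(U, 2))))
Mul(Function('I')(Function('X')(Function('c')(4, -2)), 18), Add(-22, Function('l')(-17))) = Mul(Mul(2, 18), Add(-22, Add(6, Mul(-3, -17), Mul(-3, Pow(-17, 2))))) = Mul(36, Add(-22, Add(6, 51, Mul(-3, 289)))) = Mul(36, Add(-22, Add(6, 51, -867))) = Mul(36, Add(-22, -810)) = Mul(36, -832) = -29952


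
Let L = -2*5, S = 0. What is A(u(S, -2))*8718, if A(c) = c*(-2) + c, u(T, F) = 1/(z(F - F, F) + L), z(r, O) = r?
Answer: 4359/5 ≈ 871.80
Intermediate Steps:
L = -10
u(T, F) = -⅒ (u(T, F) = 1/((F - F) - 10) = 1/(0 - 10) = 1/(-10) = -⅒)
A(c) = -c (A(c) = -2*c + c = -c)
A(u(S, -2))*8718 = -1*(-⅒)*8718 = (⅒)*8718 = 4359/5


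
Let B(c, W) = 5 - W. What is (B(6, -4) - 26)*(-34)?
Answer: 578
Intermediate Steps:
(B(6, -4) - 26)*(-34) = ((5 - 1*(-4)) - 26)*(-34) = ((5 + 4) - 26)*(-34) = (9 - 26)*(-34) = -17*(-34) = 578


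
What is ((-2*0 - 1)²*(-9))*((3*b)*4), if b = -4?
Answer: 432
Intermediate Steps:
((-2*0 - 1)²*(-9))*((3*b)*4) = ((-2*0 - 1)²*(-9))*((3*(-4))*4) = ((0 - 1)²*(-9))*(-12*4) = ((-1)²*(-9))*(-48) = (1*(-9))*(-48) = -9*(-48) = 432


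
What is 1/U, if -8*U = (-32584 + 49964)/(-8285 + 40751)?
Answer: -64932/4345 ≈ -14.944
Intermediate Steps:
U = -4345/64932 (U = -(-32584 + 49964)/(8*(-8285 + 40751)) = -4345/(2*32466) = -1/8*8690/16233 = -4345/64932 ≈ -0.066916)
1/U = 1/(-4345/64932) = -64932/4345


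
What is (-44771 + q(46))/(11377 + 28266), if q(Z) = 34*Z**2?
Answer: 937/1367 ≈ 0.68544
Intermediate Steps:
(-44771 + q(46))/(11377 + 28266) = (-44771 + 34*46**2)/(11377 + 28266) = (-44771 + 34*2116)/39643 = (-44771 + 71944)*(1/39643) = 27173*(1/39643) = 937/1367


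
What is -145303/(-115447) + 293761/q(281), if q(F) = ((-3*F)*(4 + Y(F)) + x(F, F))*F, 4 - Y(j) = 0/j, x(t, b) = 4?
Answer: 241281337653/218649691180 ≈ 1.1035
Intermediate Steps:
Y(j) = 4 (Y(j) = 4 - 0/j = 4 - 1*0 = 4 + 0 = 4)
q(F) = F*(4 - 24*F) (q(F) = ((-3*F)*(4 + 4) + 4)*F = (-3*F*8 + 4)*F = (-24*F + 4)*F = (4 - 24*F)*F = F*(4 - 24*F))
-145303/(-115447) + 293761/q(281) = -145303/(-115447) + 293761/((4*281*(1 - 6*281))) = -145303*(-1/115447) + 293761/((4*281*(1 - 1686))) = 145303/115447 + 293761/((4*281*(-1685))) = 145303/115447 + 293761/(-1893940) = 145303/115447 + 293761*(-1/1893940) = 145303/115447 - 293761/1893940 = 241281337653/218649691180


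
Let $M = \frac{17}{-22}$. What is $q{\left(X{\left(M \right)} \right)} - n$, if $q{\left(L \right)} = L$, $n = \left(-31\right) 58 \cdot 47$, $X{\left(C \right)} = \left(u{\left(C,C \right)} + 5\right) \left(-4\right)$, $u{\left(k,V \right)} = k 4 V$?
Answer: $\frac{10221650}{121} \approx 84477.0$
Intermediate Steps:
$M = - \frac{17}{22}$ ($M = 17 \left(- \frac{1}{22}\right) = - \frac{17}{22} \approx -0.77273$)
$u{\left(k,V \right)} = 4 V k$ ($u{\left(k,V \right)} = 4 k V = 4 V k$)
$X{\left(C \right)} = -20 - 16 C^{2}$ ($X{\left(C \right)} = \left(4 C C + 5\right) \left(-4\right) = \left(4 C^{2} + 5\right) \left(-4\right) = \left(5 + 4 C^{2}\right) \left(-4\right) = -20 - 16 C^{2}$)
$n = -84506$ ($n = \left(-1798\right) 47 = -84506$)
$q{\left(X{\left(M \right)} \right)} - n = \left(-20 - 16 \left(- \frac{17}{22}\right)^{2}\right) - -84506 = \left(-20 - \frac{1156}{121}\right) + 84506 = - \frac{3576}{121} + 84506 = \frac{10221650}{121}$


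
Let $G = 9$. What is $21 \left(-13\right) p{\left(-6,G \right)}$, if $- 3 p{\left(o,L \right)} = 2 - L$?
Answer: $-637$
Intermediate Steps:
$p{\left(o,L \right)} = - \frac{2}{3} + \frac{L}{3}$ ($p{\left(o,L \right)} = - \frac{2 - L}{3} = - \frac{2}{3} + \frac{L}{3}$)
$21 \left(-13\right) p{\left(-6,G \right)} = 21 \left(-13\right) \left(- \frac{2}{3} + \frac{1}{3} \cdot 9\right) = - 273 \left(- \frac{2}{3} + 3\right) = \left(-273\right) \frac{7}{3} = -637$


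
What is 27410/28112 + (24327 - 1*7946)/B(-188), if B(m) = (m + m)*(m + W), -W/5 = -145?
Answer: 158559539/177379692 ≈ 0.89390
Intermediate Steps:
W = 725 (W = -5*(-145) = 725)
B(m) = 2*m*(725 + m) (B(m) = (m + m)*(m + 725) = (2*m)*(725 + m) = 2*m*(725 + m))
27410/28112 + (24327 - 1*7946)/B(-188) = 27410/28112 + (24327 - 1*7946)/((2*(-188)*(725 - 188))) = 27410*(1/28112) + (24327 - 7946)/((2*(-188)*537)) = 13705/14056 + 16381/(-201912) = 13705/14056 + 16381*(-1/201912) = 13705/14056 - 16381/201912 = 158559539/177379692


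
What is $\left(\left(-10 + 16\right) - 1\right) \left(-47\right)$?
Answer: $-235$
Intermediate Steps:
$\left(\left(-10 + 16\right) - 1\right) \left(-47\right) = \left(6 - 1\right) \left(-47\right) = 5 \left(-47\right) = -235$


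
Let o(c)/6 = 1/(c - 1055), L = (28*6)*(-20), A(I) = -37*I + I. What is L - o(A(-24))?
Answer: -641754/191 ≈ -3360.0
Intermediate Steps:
A(I) = -36*I
L = -3360 (L = 168*(-20) = -3360)
o(c) = 6/(-1055 + c) (o(c) = 6/(c - 1055) = 6/(-1055 + c))
L - o(A(-24)) = -3360 - 6/(-1055 - 36*(-24)) = -3360 - 6/(-1055 + 864) = -3360 - 6/(-191) = -3360 - 6*(-1)/191 = -3360 - 1*(-6/191) = -3360 + 6/191 = -641754/191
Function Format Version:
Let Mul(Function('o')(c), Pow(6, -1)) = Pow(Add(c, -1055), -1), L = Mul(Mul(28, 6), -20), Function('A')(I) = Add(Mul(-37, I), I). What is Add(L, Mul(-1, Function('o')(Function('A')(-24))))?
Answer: Rational(-641754, 191) ≈ -3360.0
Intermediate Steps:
Function('A')(I) = Mul(-36, I)
L = -3360 (L = Mul(168, -20) = -3360)
Function('o')(c) = Mul(6, Pow(Add(-1055, c), -1)) (Function('o')(c) = Mul(6, Pow(Add(c, -1055), -1)) = Mul(6, Pow(Add(-1055, c), -1)))
Add(L, Mul(-1, Function('o')(Function('A')(-24)))) = Add(-3360, Mul(-1, Mul(6, Pow(Add(-1055, Mul(-36, -24)), -1)))) = Add(-3360, Mul(-1, Mul(6, Pow(Add(-1055, 864), -1)))) = Add(-3360, Mul(-1, Mul(6, Pow(-191, -1)))) = Add(-3360, Mul(-1, Mul(6, Rational(-1, 191)))) = Add(-3360, Mul(-1, Rational(-6, 191))) = Add(-3360, Rational(6, 191)) = Rational(-641754, 191)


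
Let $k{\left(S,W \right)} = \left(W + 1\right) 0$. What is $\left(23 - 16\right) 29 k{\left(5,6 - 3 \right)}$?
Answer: $0$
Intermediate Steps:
$k{\left(S,W \right)} = 0$ ($k{\left(S,W \right)} = \left(1 + W\right) 0 = 0$)
$\left(23 - 16\right) 29 k{\left(5,6 - 3 \right)} = \left(23 - 16\right) 29 \cdot 0 = 7 \cdot 29 \cdot 0 = 203 \cdot 0 = 0$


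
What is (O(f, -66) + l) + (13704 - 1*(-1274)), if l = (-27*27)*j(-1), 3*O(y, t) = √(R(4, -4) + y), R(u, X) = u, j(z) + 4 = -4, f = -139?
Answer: 20810 + I*√15 ≈ 20810.0 + 3.873*I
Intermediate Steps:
j(z) = -8 (j(z) = -4 - 4 = -8)
O(y, t) = √(4 + y)/3
l = 5832 (l = -27*27*(-8) = -729*(-8) = 5832)
(O(f, -66) + l) + (13704 - 1*(-1274)) = (√(4 - 139)/3 + 5832) + (13704 - 1*(-1274)) = (√(-135)/3 + 5832) + (13704 + 1274) = ((3*I*√15)/3 + 5832) + 14978 = (I*√15 + 5832) + 14978 = (5832 + I*√15) + 14978 = 20810 + I*√15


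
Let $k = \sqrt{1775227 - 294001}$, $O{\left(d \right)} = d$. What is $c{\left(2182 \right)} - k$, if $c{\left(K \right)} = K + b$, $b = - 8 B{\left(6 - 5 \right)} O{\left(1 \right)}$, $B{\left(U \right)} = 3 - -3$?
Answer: $2134 - \sqrt{1481226} \approx 916.94$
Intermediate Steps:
$B{\left(U \right)} = 6$ ($B{\left(U \right)} = 3 + 3 = 6$)
$k = \sqrt{1481226} \approx 1217.1$
$b = -48$ ($b = \left(-8\right) 6 \cdot 1 = \left(-48\right) 1 = -48$)
$c{\left(K \right)} = -48 + K$ ($c{\left(K \right)} = K - 48 = -48 + K$)
$c{\left(2182 \right)} - k = \left(-48 + 2182\right) - \sqrt{1481226} = 2134 - \sqrt{1481226}$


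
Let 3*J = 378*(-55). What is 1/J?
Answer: -1/6930 ≈ -0.00014430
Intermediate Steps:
J = -6930 (J = (378*(-55))/3 = (1/3)*(-20790) = -6930)
1/J = 1/(-6930) = -1/6930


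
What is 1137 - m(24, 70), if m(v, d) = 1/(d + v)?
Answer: 106877/94 ≈ 1137.0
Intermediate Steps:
1137 - m(24, 70) = 1137 - 1/(70 + 24) = 1137 - 1/94 = 106877/94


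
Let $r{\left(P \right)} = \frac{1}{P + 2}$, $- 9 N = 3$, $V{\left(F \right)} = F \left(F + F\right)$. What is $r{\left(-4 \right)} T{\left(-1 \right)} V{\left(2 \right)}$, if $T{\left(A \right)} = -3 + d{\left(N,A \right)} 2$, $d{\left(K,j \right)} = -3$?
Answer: $36$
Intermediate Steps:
$V{\left(F \right)} = 2 F^{2}$ ($V{\left(F \right)} = F 2 F = 2 F^{2}$)
$N = - \frac{1}{3}$ ($N = \left(- \frac{1}{9}\right) 3 = - \frac{1}{3} \approx -0.33333$)
$T{\left(A \right)} = -9$ ($T{\left(A \right)} = -3 - 6 = -9$)
$r{\left(P \right)} = \frac{1}{2 + P}$
$r{\left(-4 \right)} T{\left(-1 \right)} V{\left(2 \right)} = \frac{1}{2 - 4} \left(-9\right) 2 \cdot 2^{2} = \frac{1}{-2} \left(-9\right) 2 \cdot 4 = \left(- \frac{1}{2}\right) \left(-9\right) 8 = \frac{9}{2} \cdot 8 = 36$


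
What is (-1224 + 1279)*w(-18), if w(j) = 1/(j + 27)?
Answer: 55/9 ≈ 6.1111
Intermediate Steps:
w(j) = 1/(27 + j)
(-1224 + 1279)*w(-18) = (-1224 + 1279)/(27 - 18) = 55/9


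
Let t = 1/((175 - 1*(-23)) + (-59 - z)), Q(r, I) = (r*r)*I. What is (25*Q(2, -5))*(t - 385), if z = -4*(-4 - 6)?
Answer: 19057000/99 ≈ 1.9250e+5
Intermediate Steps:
z = 40 (z = -4*(-10) = 40)
Q(r, I) = I*r² (Q(r, I) = r²*I = I*r²)
t = 1/99 (t = 1/((175 - 1*(-23)) + (-59 - 1*40)) = 1/((175 + 23) + (-59 - 40)) = 1/(198 - 99) = 1/99 ≈ 0.010101)
(25*Q(2, -5))*(t - 385) = (25*(-5*2²))*(1/99 - 385) = (25*(-5*4))*(-38114/99) = (25*(-20))*(-38114/99) = -500*(-38114/99) = 19057000/99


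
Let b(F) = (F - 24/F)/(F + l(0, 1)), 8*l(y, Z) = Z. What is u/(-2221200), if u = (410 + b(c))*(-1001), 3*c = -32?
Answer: 262717/1419100 ≈ 0.18513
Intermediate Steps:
c = -32/3 (c = (1/3)*(-32) = -32/3 ≈ -10.667)
l(y, Z) = Z/8
b(F) = (F - 24/F)/(1/8 + F) (b(F) = (F - 24/F)/(F + (1/8)*1) = (F - 24/F)/(F + 1/8) = (F - 24/F)/(1/8 + F))
u = -9457812/23 (u = (410 + 8*(-24 + (-32/3)**2)/((-32/3)*(1 + 8*(-32/3))))*(-1001) = (410 + 8*(-3/32)*(-24 + 1024/9)/(1 - 256/3))*(-1001) = (410 + 8*(-3/32)*(808/9)/(-253/3))*(-1001) = (410 + 8*(-3/32)*(-3/253)*(808/9))*(-1001) = (410 + 202/253)*(-1001) = (103932/253)*(-1001) = -9457812/23 ≈ -4.1121e+5)
u/(-2221200) = -9457812/23/(-2221200) = -9457812/23*(-1/2221200) = 262717/1419100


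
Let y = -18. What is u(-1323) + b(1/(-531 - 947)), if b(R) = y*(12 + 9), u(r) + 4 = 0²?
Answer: -382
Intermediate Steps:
u(r) = -4 (u(r) = -4 + 0² = -4 + 0 = -4)
b(R) = -378 (b(R) = -18*(12 + 9) = -18*21 = -378)
u(-1323) + b(1/(-531 - 947)) = -4 - 378 = -382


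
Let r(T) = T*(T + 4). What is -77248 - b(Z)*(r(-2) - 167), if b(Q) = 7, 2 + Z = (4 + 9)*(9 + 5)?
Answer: -76051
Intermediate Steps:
Z = 180 (Z = -2 + (4 + 9)*(9 + 5) = -2 + 13*14 = -2 + 182 = 180)
r(T) = T*(4 + T)
-77248 - b(Z)*(r(-2) - 167) = -77248 - 7*(-2*(4 - 2) - 167) = -77248 - 7*(-2*2 - 167) = -77248 - 7*(-4 - 167) = -77248 - 7*(-171) = -77248 - 1*(-1197) = -77248 + 1197 = -76051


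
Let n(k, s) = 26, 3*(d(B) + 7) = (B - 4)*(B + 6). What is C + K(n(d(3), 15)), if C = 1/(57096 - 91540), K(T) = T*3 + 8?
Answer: 2962183/34444 ≈ 86.000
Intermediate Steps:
d(B) = -7 + (-4 + B)*(6 + B)/3 (d(B) = -7 + ((B - 4)*(B + 6))/3 = -7 + ((-4 + B)*(6 + B))/3 = -7 + (-4 + B)*(6 + B)/3)
K(T) = 8 + 3*T (K(T) = 3*T + 8 = 8 + 3*T)
C = -1/34444 (C = 1/(-34444) = -1/34444 ≈ -2.9033e-5)
C + K(n(d(3), 15)) = -1/34444 + (8 + 3*26) = -1/34444 + (8 + 78) = -1/34444 + 86 = 2962183/34444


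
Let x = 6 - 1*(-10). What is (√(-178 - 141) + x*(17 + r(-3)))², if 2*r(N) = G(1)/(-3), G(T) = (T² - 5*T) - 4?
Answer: 771529/9 + 1760*I*√319/3 ≈ 85726.0 + 10478.0*I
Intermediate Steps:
G(T) = -4 + T² - 5*T
x = 16 (x = 6 + 10 = 16)
r(N) = 4/3 (r(N) = ((-4 + 1² - 5*1)/(-3))/2 = ((-4 + 1 - 5)*(-⅓))/2 = (-8*(-⅓))/2 = (½)*(8/3) = 4/3)
(√(-178 - 141) + x*(17 + r(-3)))² = (√(-178 - 141) + 16*(17 + 4/3))² = (√(-319) + 16*(55/3))² = (I*√319 + 880/3)² = (880/3 + I*√319)²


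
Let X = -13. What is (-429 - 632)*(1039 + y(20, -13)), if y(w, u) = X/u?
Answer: -1103440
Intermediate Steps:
y(w, u) = -13/u
(-429 - 632)*(1039 + y(20, -13)) = (-429 - 632)*(1039 - 13/(-13)) = -1061*(1039 - 13*(-1/13)) = -1061*(1039 + 1) = -1061*1040 = -1103440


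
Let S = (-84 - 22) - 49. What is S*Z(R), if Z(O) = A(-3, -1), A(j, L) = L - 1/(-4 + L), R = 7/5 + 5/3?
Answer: 124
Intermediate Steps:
R = 46/15 (R = 7*(⅕) + 5*(⅓) = 7/5 + 5/3 = 46/15 ≈ 3.0667)
S = -155 (S = -106 - 49 = -155)
Z(O) = -⅘ (Z(O) = (-1 + (-1)² - 4*(-1))/(-4 - 1) = (-1 + 1 + 4)/(-5) = -⅕*4 = -⅘)
S*Z(R) = -155*(-⅘) = 124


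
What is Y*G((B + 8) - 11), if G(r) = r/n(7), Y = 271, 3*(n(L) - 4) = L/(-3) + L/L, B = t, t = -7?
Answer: -12195/16 ≈ -762.19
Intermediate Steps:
B = -7
n(L) = 13/3 - L/9 (n(L) = 4 + (L/(-3) + L/L)/3 = 4 + (L*(-⅓) + 1)/3 = 4 + (-L/3 + 1)/3 = 4 + (1 - L/3)/3 = 4 + (⅓ - L/9) = 13/3 - L/9)
G(r) = 9*r/32 (G(r) = r/(13/3 - ⅑*7) = r/(13/3 - 7/9) = r/(32/9) = r*(9/32) = 9*r/32)
Y*G((B + 8) - 11) = 271*(9*((-7 + 8) - 11)/32) = 271*(9*(1 - 11)/32) = 271*((9/32)*(-10)) = 271*(-45/16) = -12195/16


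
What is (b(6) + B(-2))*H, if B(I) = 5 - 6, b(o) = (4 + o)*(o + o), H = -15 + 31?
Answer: 1904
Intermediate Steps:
H = 16
b(o) = 2*o*(4 + o) (b(o) = (4 + o)*(2*o) = 2*o*(4 + o))
B(I) = -1
(b(6) + B(-2))*H = (2*6*(4 + 6) - 1)*16 = (2*6*10 - 1)*16 = (120 - 1)*16 = 119*16 = 1904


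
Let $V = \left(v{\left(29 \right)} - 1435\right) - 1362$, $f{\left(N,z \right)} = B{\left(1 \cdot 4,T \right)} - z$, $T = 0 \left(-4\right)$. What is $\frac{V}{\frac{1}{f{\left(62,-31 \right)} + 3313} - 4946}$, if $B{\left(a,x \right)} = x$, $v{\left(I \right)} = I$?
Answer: $\frac{9256192}{16539423} \approx 0.55964$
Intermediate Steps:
$T = 0$
$f{\left(N,z \right)} = - z$ ($f{\left(N,z \right)} = 0 - z = - z$)
$V = -2768$ ($V = \left(29 - 1435\right) - 1362 = -1406 - 1362 = -2768$)
$\frac{V}{\frac{1}{f{\left(62,-31 \right)} + 3313} - 4946} = - \frac{2768}{\frac{1}{\left(-1\right) \left(-31\right) + 3313} - 4946} = - \frac{2768}{\frac{1}{31 + 3313} - 4946} = - \frac{2768}{\frac{1}{3344} - 4946} = - \frac{2768}{- \frac{16539423}{3344}} = \left(-2768\right) \left(- \frac{3344}{16539423}\right) = \frac{9256192}{16539423}$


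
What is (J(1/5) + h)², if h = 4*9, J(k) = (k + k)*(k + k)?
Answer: 817216/625 ≈ 1307.5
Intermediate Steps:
J(k) = 4*k² (J(k) = (2*k)*(2*k) = 4*k²)
h = 36
(J(1/5) + h)² = (4*(1/5)² + 36)² = (4*(⅕)² + 36)² = (4*(1/25) + 36)² = (4/25 + 36)² = (904/25)² = 817216/625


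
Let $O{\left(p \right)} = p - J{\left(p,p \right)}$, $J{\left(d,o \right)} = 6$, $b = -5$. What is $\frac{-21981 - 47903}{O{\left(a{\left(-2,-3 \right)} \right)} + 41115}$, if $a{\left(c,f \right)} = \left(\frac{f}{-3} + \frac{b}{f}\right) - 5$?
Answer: $- \frac{52413}{30830} \approx -1.7001$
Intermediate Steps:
$a{\left(c,f \right)} = -5 - \frac{5}{f} - \frac{f}{3}$ ($a{\left(c,f \right)} = \left(\frac{f}{-3} - \frac{5}{f}\right) - 5 = \left(f \left(- \frac{1}{3}\right) - \frac{5}{f}\right) - 5 = \left(- \frac{f}{3} - \frac{5}{f}\right) - 5 = \left(- \frac{5}{f} - \frac{f}{3}\right) - 5 = -5 - \frac{5}{f} - \frac{f}{3}$)
$O{\left(p \right)} = -6 + p$ ($O{\left(p \right)} = p - 6 = -6 + p$)
$\frac{-21981 - 47903}{O{\left(a{\left(-2,-3 \right)} \right)} + 41115} = \frac{-21981 - 47903}{\left(-6 - \left(4 - \frac{5}{3}\right)\right) + 41115} = - \frac{69884}{\left(-6 - \frac{7}{3}\right) + 41115} = - \frac{69884}{- \frac{25}{3} + 41115} = - \frac{69884}{\frac{123320}{3}} = \left(-69884\right) \frac{3}{123320} = - \frac{52413}{30830}$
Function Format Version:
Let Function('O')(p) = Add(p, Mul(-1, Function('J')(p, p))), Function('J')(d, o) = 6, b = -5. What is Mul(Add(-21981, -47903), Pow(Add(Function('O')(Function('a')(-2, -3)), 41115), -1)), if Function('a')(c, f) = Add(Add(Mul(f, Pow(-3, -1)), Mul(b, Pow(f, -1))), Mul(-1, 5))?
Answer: Rational(-52413, 30830) ≈ -1.7001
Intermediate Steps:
Function('a')(c, f) = Add(-5, Mul(-5, Pow(f, -1)), Mul(Rational(-1, 3), f)) (Function('a')(c, f) = Add(Add(Mul(f, Pow(-3, -1)), Mul(-5, Pow(f, -1))), Mul(-1, 5)) = Add(Add(Mul(f, Rational(-1, 3)), Mul(-5, Pow(f, -1))), -5) = Add(Add(Mul(Rational(-1, 3), f), Mul(-5, Pow(f, -1))), -5) = Add(Add(Mul(-5, Pow(f, -1)), Mul(Rational(-1, 3), f)), -5) = Add(-5, Mul(-5, Pow(f, -1)), Mul(Rational(-1, 3), f)))
Function('O')(p) = Add(-6, p) (Function('O')(p) = Add(p, Mul(-1, 6)) = Add(p, -6) = Add(-6, p))
Mul(Add(-21981, -47903), Pow(Add(Function('O')(Function('a')(-2, -3)), 41115), -1)) = Mul(Add(-21981, -47903), Pow(Add(Add(-6, Add(-5, Mul(-5, Pow(-3, -1)), Mul(Rational(-1, 3), -3))), 41115), -1)) = Mul(-69884, Pow(Add(Add(-6, Add(-5, Mul(-5, Rational(-1, 3)), 1)), 41115), -1)) = Mul(-69884, Pow(Add(Add(-6, Add(-5, Rational(5, 3), 1)), 41115), -1)) = Mul(-69884, Pow(Add(Add(-6, Rational(-7, 3)), 41115), -1)) = Mul(-69884, Pow(Add(Rational(-25, 3), 41115), -1)) = Mul(-69884, Pow(Rational(123320, 3), -1)) = Mul(-69884, Rational(3, 123320)) = Rational(-52413, 30830)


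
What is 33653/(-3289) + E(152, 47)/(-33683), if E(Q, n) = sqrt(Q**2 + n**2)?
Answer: -33653/3289 - sqrt(25313)/33683 ≈ -10.237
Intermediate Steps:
33653/(-3289) + E(152, 47)/(-33683) = 33653/(-3289) + sqrt(152**2 + 47**2)/(-33683) = 33653*(-1/3289) + sqrt(23104 + 2209)*(-1/33683) = -33653/3289 + sqrt(25313)*(-1/33683) = -33653/3289 - sqrt(25313)/33683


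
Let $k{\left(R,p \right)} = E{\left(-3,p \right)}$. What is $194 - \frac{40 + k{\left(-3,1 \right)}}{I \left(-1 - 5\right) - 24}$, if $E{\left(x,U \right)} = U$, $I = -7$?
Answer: $\frac{3451}{18} \approx 191.72$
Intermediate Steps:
$k{\left(R,p \right)} = p$
$194 - \frac{40 + k{\left(-3,1 \right)}}{I \left(-1 - 5\right) - 24} = 194 - \frac{40 + 1}{- 7 \left(-1 - 5\right) - 24} = 194 - \frac{41}{\left(-7\right) \left(-6\right) - 24} = 194 - \frac{41}{42 - 24} = 194 - \frac{41}{18} = \frac{3451}{18}$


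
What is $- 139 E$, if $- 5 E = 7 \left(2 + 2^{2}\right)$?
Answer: $\frac{5838}{5} \approx 1167.6$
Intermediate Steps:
$E = - \frac{42}{5}$ ($E = - \frac{7 \left(2 + 2^{2}\right)}{5} = - \frac{7 \left(2 + 4\right)}{5} = - \frac{7 \cdot 6}{5} = \left(- \frac{1}{5}\right) 42 = - \frac{42}{5} \approx -8.4$)
$- 139 E = \left(-139\right) \left(- \frac{42}{5}\right) = \frac{5838}{5}$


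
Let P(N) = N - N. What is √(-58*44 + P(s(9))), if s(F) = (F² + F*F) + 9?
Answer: 2*I*√638 ≈ 50.517*I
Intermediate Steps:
s(F) = 9 + 2*F² (s(F) = (F² + F²) + 9 = 2*F² + 9 = 9 + 2*F²)
P(N) = 0
√(-58*44 + P(s(9))) = √(-58*44 + 0) = √(-2552 + 0) = √(-2552) = 2*I*√638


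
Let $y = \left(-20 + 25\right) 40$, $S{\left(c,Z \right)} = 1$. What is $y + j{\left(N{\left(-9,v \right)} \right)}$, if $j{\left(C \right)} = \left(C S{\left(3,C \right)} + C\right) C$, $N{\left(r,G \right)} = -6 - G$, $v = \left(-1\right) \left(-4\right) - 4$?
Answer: $272$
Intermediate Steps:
$v = 0$ ($v = 4 - 4 = 0$)
$j{\left(C \right)} = 2 C^{2}$ ($j{\left(C \right)} = \left(C 1 + C\right) C = \left(C + C\right) C = 2 C C = 2 C^{2}$)
$y = 200$ ($y = 5 \cdot 40 = 200$)
$y + j{\left(N{\left(-9,v \right)} \right)} = 200 + 2 \left(-6 - 0\right)^{2} = 200 + 2 \left(-6 + 0\right)^{2} = 200 + 2 \left(-6\right)^{2} = 200 + 2 \cdot 36 = 200 + 72 = 272$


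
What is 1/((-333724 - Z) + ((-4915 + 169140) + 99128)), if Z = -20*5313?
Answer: 1/35889 ≈ 2.7864e-5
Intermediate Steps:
Z = -106260
1/((-333724 - Z) + ((-4915 + 169140) + 99128)) = 1/((-333724 - 1*(-106260)) + ((-4915 + 169140) + 99128)) = 1/((-333724 + 106260) + (164225 + 99128)) = 1/(-227464 + 263353) = 1/35889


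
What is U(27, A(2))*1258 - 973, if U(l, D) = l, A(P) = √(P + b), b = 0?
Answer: 32993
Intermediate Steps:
A(P) = √P (A(P) = √(P + 0) = √P)
U(27, A(2))*1258 - 973 = 27*1258 - 973 = 33966 - 973 = 32993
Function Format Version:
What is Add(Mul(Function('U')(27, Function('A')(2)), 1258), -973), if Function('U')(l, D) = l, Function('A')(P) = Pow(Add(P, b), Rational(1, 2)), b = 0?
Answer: 32993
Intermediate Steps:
Function('A')(P) = Pow(P, Rational(1, 2)) (Function('A')(P) = Pow(Add(P, 0), Rational(1, 2)) = Pow(P, Rational(1, 2)))
Add(Mul(Function('U')(27, Function('A')(2)), 1258), -973) = Add(Mul(27, 1258), -973) = Add(33966, -973) = 32993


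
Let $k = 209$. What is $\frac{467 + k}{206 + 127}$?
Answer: $\frac{676}{333} \approx 2.03$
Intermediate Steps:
$\frac{467 + k}{206 + 127} = \frac{467 + 209}{206 + 127} = \frac{676}{333}$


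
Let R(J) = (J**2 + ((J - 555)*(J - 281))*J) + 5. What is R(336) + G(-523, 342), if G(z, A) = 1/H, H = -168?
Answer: -660948793/168 ≈ -3.9342e+6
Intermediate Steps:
R(J) = 5 + J**2 + J*(-555 + J)*(-281 + J) (R(J) = (J**2 + ((-555 + J)*(-281 + J))*J) + 5 = (J**2 + J*(-555 + J)*(-281 + J)) + 5 = 5 + J**2 + J*(-555 + J)*(-281 + J))
G(z, A) = -1/168 (G(z, A) = 1/(-168) = -1/168)
R(336) + G(-523, 342) = (5 + 336**3 - 835*336**2 + 155955*336) - 1/168 = (5 + 37933056 - 835*112896 + 52400880) - 1/168 = (5 + 37933056 - 94268160 + 52400880) - 1/168 = -3934219 - 1/168 = -660948793/168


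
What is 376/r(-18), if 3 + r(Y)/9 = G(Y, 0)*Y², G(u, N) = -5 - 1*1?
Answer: -376/17523 ≈ -0.021458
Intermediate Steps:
G(u, N) = -6 (G(u, N) = -5 - 1 = -6)
r(Y) = -27 - 54*Y² (r(Y) = -27 + 9*(-6*Y²) = -27 - 54*Y²)
376/r(-18) = 376/(-27 - 54*(-18)²) = 376/(-27 - 54*324) = 376/(-27 - 17496) = 376/(-17523) = 376*(-1/17523) = -376/17523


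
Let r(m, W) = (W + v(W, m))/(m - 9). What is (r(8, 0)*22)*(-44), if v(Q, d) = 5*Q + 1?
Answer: 968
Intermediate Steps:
v(Q, d) = 1 + 5*Q
r(m, W) = (1 + 6*W)/(-9 + m) (r(m, W) = (W + (1 + 5*W))/(m - 9) = (1 + 6*W)/(-9 + m))
(r(8, 0)*22)*(-44) = (((1 + 6*0)/(-9 + 8))*22)*(-44) = (((1 + 0)/(-1))*22)*(-44) = (-1*1*22)*(-44) = -1*22*(-44) = -22*(-44) = 968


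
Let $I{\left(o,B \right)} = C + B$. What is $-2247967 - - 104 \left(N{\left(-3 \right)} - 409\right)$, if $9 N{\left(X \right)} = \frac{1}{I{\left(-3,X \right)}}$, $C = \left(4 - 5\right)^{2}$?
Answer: $- \frac{20614579}{9} \approx -2.2905 \cdot 10^{6}$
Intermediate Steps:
$C = 1$ ($C = \left(-1\right)^{2} = 1$)
$I{\left(o,B \right)} = 1 + B$
$N{\left(X \right)} = \frac{1}{9 \left(1 + X\right)}$
$-2247967 - - 104 \left(N{\left(-3 \right)} - 409\right) = -2247967 - - 104 \left(\frac{1}{9 \left(1 - 3\right)} - 409\right) = -2247967 - - 104 \left(\frac{1}{9 \left(-2\right)} - 409\right) = -2247967 - - 104 \left(\frac{1}{9} \left(- \frac{1}{2}\right) - 409\right) = -2247967 - - 104 \left(- \frac{1}{18} - 409\right) = -2247967 - \left(-104\right) \left(- \frac{7363}{18}\right) = -2247967 - \frac{382876}{9} = - \frac{20614579}{9}$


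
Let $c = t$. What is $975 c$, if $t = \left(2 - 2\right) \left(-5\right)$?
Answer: $0$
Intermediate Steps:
$t = 0$ ($t = 0 \left(-5\right) = 0$)
$c = 0$
$975 c = 975 \cdot 0 = 0$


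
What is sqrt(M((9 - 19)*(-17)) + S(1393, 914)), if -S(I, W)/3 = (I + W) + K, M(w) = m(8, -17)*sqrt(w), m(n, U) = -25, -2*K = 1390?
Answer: sqrt(-4836 - 25*sqrt(170)) ≈ 71.847*I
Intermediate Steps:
K = -695 (K = -1/2*1390 = -695)
M(w) = -25*sqrt(w)
S(I, W) = 2085 - 3*I - 3*W (S(I, W) = -3*((I + W) - 695) = -3*(-695 + I + W) = 2085 - 3*I - 3*W)
sqrt(M((9 - 19)*(-17)) + S(1393, 914)) = sqrt(-25*sqrt(170) + (2085 - 3*1393 - 3*914)) = sqrt(-25*sqrt(170) + (2085 - 4179 - 2742)) = sqrt(-25*sqrt(170) - 4836) = sqrt(-4836 - 25*sqrt(170))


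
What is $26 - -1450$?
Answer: $1476$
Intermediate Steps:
$26 - -1450 = 26 + 1450 = 1476$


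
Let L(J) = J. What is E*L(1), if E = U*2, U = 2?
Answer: 4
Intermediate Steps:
E = 4 (E = 2*2 = 4)
E*L(1) = 4*1 = 4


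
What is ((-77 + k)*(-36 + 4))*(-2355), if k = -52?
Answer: -9721440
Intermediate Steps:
((-77 + k)*(-36 + 4))*(-2355) = ((-77 - 52)*(-36 + 4))*(-2355) = -129*(-32)*(-2355) = 4128*(-2355) = -9721440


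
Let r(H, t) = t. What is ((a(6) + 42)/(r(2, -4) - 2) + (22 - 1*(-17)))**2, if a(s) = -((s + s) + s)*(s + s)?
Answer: 4624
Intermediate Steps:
a(s) = -6*s**2 (a(s) = -(2*s + s)*2*s = -3*s*2*s = -6*s**2)
((a(6) + 42)/(r(2, -4) - 2) + (22 - 1*(-17)))**2 = ((-6*6**2 + 42)/(-4 - 2) + (22 - 1*(-17)))**2 = ((-6*36 + 42)/(-6) + (22 + 17))**2 = ((-216 + 42)*(-1/6) + 39)**2 = (-174*(-1/6) + 39)**2 = (29 + 39)**2 = 68**2 = 4624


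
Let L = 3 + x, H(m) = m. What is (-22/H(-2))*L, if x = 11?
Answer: 154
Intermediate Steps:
L = 14 (L = 3 + 11 = 14)
(-22/H(-2))*L = (-22/(-2))*14 = -1/2*(-22)*14 = 11*14 = 154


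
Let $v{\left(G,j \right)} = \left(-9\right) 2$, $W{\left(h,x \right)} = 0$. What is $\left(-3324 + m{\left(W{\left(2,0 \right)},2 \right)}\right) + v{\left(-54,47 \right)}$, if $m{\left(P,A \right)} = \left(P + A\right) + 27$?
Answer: $-3313$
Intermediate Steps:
$m{\left(P,A \right)} = 27 + A + P$ ($m{\left(P,A \right)} = \left(A + P\right) + 27 = 27 + A + P$)
$v{\left(G,j \right)} = -18$
$\left(-3324 + m{\left(W{\left(2,0 \right)},2 \right)}\right) + v{\left(-54,47 \right)} = \left(-3324 + \left(27 + 2 + 0\right)\right) - 18 = \left(-3324 + 29\right) - 18 = -3295 - 18 = -3313$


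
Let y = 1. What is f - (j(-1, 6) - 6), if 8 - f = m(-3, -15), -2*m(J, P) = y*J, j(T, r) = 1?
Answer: 23/2 ≈ 11.500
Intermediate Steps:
m(J, P) = -J/2
f = 13/2 (f = 8 - (-1)*(-3)/2 = 8 - 1*3/2 = 8 - 3/2 = 13/2 ≈ 6.5000)
f - (j(-1, 6) - 6) = 13/2 - (1 - 6) = 13/2 - 1*(-5) = 13/2 + 5 = 23/2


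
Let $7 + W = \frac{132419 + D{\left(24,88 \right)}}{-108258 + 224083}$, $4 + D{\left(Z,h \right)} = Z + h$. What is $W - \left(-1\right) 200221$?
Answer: $\frac{23189919077}{115825} \approx 2.0022 \cdot 10^{5}$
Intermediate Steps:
$D{\left(Z,h \right)} = -4 + Z + h$ ($D{\left(Z,h \right)} = -4 + \left(Z + h\right) = -4 + Z + h$)
$W = - \frac{678248}{115825}$ ($W = -7 + \frac{132419 + \left(-4 + 24 + 88\right)}{-108258 + 224083} = -7 + \frac{132419 + 108}{115825} = -7 + 132527 \cdot \frac{1}{115825} = -7 + \frac{132527}{115825} = - \frac{678248}{115825} \approx -5.8558$)
$W - \left(-1\right) 200221 = - \frac{678248}{115825} - \left(-1\right) 200221 = - \frac{678248}{115825} - -200221 = - \frac{678248}{115825} + 200221 = \frac{23189919077}{115825}$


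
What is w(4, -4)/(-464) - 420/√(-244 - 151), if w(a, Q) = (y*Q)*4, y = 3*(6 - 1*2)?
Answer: 12/29 + 84*I*√395/79 ≈ 0.41379 + 21.133*I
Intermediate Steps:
y = 12 (y = 3*(6 - 2) = 3*4 = 12)
w(a, Q) = 48*Q (w(a, Q) = (12*Q)*4 = 48*Q)
w(4, -4)/(-464) - 420/√(-244 - 151) = (48*(-4))/(-464) - 420/√(-244 - 151) = -192*(-1/464) - 420*(-I*√395/395) = 12/29 - 420*(-I*√395/395) = 12/29 - (-84)*I*√395/79 = 12/29 + 84*I*√395/79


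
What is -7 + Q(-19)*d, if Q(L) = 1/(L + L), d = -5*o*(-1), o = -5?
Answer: -241/38 ≈ -6.3421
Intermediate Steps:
d = -25 (d = -5*(-5)*(-1) = 25*(-1) = -25)
Q(L) = 1/(2*L)
-7 + Q(-19)*d = -7 + ((1/2)/(-19))*(-25) = -7 + ((1/2)*(-1/19))*(-25) = -7 - 1/38*(-25) = -7 + 25/38 = -241/38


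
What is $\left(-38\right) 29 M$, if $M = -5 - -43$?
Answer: $-41876$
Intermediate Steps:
$M = 38$ ($M = -5 + 43 = 38$)
$\left(-38\right) 29 M = \left(-38\right) 29 \cdot 38 = \left(-1102\right) 38 = -41876$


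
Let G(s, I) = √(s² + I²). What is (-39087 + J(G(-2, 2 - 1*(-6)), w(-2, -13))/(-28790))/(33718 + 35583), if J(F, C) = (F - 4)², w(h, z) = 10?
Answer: -562657407/997587895 + 8*√17/997587895 ≈ -0.56402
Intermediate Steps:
G(s, I) = √(I² + s²)
J(F, C) = (-4 + F)²
(-39087 + J(G(-2, 2 - 1*(-6)), w(-2, -13))/(-28790))/(33718 + 35583) = (-39087 + (-4 + √((2 - 1*(-6))² + (-2)²))²/(-28790))/(33718 + 35583) = (-39087 + (-4 + √((2 + 6)² + 4))²*(-1/28790))/69301 = (-39087 + (-4 + √(8² + 4))²*(-1/28790))*(1/69301) = (-39087 + (-4 + √(64 + 4))²*(-1/28790))*(1/69301) = (-39087 + (-4 + √68)²*(-1/28790))*(1/69301) = (-39087 + (-4 + 2*√17)²*(-1/28790))*(1/69301) = (-39087 - (-4 + 2*√17)²/28790)*(1/69301) = -39087/69301 - (-4 + 2*√17)²/1995175790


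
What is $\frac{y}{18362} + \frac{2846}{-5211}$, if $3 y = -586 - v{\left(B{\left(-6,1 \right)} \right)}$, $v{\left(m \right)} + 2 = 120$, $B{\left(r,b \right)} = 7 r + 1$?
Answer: $- \frac{26740550}{47842191} \approx -0.55893$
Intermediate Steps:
$B{\left(r,b \right)} = 1 + 7 r$
$v{\left(m \right)} = 118$ ($v{\left(m \right)} = -2 + 120 = 118$)
$y = - \frac{704}{3}$ ($y = \frac{-586 - 118}{3} = \frac{1}{3} \left(-704\right) = - \frac{704}{3} \approx -234.67$)
$\frac{y}{18362} + \frac{2846}{-5211} = - \frac{704}{3 \cdot 18362} + \frac{2846}{-5211} = \left(- \frac{704}{3}\right) \frac{1}{18362} + 2846 \left(- \frac{1}{5211}\right) = - \frac{352}{27543} - \frac{2846}{5211} = - \frac{26740550}{47842191}$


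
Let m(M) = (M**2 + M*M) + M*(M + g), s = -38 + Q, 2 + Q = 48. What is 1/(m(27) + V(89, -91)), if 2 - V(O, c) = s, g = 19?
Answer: 1/2694 ≈ 0.00037120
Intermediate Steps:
Q = 46 (Q = -2 + 48 = 46)
s = 8 (s = -38 + 46 = 8)
V(O, c) = -6 (V(O, c) = 2 - 1*8 = 2 - 8 = -6)
m(M) = 2*M**2 + M*(19 + M) (m(M) = (M**2 + M*M) + M*(M + 19) = (M**2 + M**2) + M*(19 + M) = 2*M**2 + M*(19 + M))
1/(m(27) + V(89, -91)) = 1/(27*(19 + 3*27) - 6) = 1/(27*(19 + 81) - 6) = 1/(27*100 - 6) = 1/(2700 - 6) = 1/2694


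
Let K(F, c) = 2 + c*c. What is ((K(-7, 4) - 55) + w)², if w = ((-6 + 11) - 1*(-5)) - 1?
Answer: 784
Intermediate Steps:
K(F, c) = 2 + c²
w = 9 (w = (5 + 5) - 1 = 10 - 1 = 9)
((K(-7, 4) - 55) + w)² = (((2 + 4²) - 55) + 9)² = (((2 + 16) - 55) + 9)² = ((18 - 55) + 9)² = (-37 + 9)² = (-28)² = 784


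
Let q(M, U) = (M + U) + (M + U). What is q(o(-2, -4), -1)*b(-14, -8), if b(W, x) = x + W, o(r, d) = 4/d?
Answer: 88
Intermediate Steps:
b(W, x) = W + x
q(M, U) = 2*M + 2*U
q(o(-2, -4), -1)*b(-14, -8) = (2*(4/(-4)) + 2*(-1))*(-14 - 8) = (2*(4*(-1/4)) - 2)*(-22) = (2*(-1) - 2)*(-22) = (-2 - 2)*(-22) = -4*(-22) = 88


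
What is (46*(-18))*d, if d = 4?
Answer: -3312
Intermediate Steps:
(46*(-18))*d = (46*(-18))*4 = -828*4 = -3312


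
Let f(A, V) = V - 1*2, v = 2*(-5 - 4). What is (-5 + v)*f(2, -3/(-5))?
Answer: 161/5 ≈ 32.200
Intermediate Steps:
v = -18 (v = 2*(-9) = -18)
f(A, V) = -2 + V (f(A, V) = V - 2 = -2 + V)
(-5 + v)*f(2, -3/(-5)) = (-5 - 18)*(-2 - 3/(-5)) = -23*(-2 - 3*(-1/5)) = -23*(-2 + 3/5) = -23*(-7/5) = 161/5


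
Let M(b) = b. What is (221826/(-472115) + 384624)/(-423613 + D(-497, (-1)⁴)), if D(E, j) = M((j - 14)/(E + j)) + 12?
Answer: -30022307605088/33064744458515 ≈ -0.90799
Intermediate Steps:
D(E, j) = 12 + (-14 + j)/(E + j) (D(E, j) = (j - 14)/(E + j) + 12 = (-14 + j)/(E + j) + 12 = 12 + (-14 + j)/(E + j))
(221826/(-472115) + 384624)/(-423613 + D(-497, (-1)⁴)) = (221826/(-472115) + 384624)/(-423613 + (-14 + 12*(-497) + 13*(-1)⁴)/(-497 + (-1)⁴)) = (221826*(-1/472115) + 384624)/(-423613 + (-14 - 5964 + 13*1)/(-497 + 1)) = (-221826/472115 + 384624)/(-423613 + (-14 - 5964 + 13)/(-496)) = 181586537934/(472115*(-423613 - 1/496*(-5965))) = 181586537934/(472115*(-423613 + 5965/496)) = 181586537934/(472115*(-210106083/496)) = (181586537934/472115)*(-496/210106083) = -30022307605088/33064744458515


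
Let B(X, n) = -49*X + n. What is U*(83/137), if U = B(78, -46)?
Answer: -321044/137 ≈ -2343.4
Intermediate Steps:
B(X, n) = n - 49*X
U = -3868 (U = -46 - 49*78 = -46 - 3822 = -3868)
U*(83/137) = -321044/137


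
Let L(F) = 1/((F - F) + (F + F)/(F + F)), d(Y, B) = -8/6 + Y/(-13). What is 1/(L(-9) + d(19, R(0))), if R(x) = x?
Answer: -39/70 ≈ -0.55714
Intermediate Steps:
d(Y, B) = -4/3 - Y/13 (d(Y, B) = -8*⅙ + Y*(-1/13) = -4/3 - Y/13)
L(F) = 1 (L(F) = 1/(0 + (2*F)/((2*F))) = 1/(0 + (2*F)*(1/(2*F))) = 1/(0 + 1) = 1/1 = 1)
1/(L(-9) + d(19, R(0))) = 1/(1 + (-4/3 - 1/13*19)) = 1/(1 + (-4/3 - 19/13)) = 1/(1 - 109/39) = 1/(-70/39) = -39/70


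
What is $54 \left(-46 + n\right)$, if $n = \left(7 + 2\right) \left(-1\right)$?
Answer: $-2970$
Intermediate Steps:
$n = -9$ ($n = 9 \left(-1\right) = -9$)
$54 \left(-46 + n\right) = 54 \left(-46 - 9\right) = 54 \left(-55\right) = -2970$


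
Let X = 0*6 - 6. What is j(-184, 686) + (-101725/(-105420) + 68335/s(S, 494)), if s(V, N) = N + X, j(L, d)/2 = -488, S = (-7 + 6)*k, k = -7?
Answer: -2147838173/2572248 ≈ -835.00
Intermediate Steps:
S = 7 (S = (-7 + 6)*(-7) = -1*(-7) = 7)
X = -6 (X = 0 - 6 = -6)
j(L, d) = -976 (j(L, d) = 2*(-488) = -976)
s(V, N) = -6 + N (s(V, N) = N - 6 = -6 + N)
j(-184, 686) + (-101725/(-105420) + 68335/s(S, 494)) = -976 + (-101725/(-105420) + 68335/(-6 + 494)) = -976 + (-101725*(-1/105420) + 68335/488) = -976 + (20345/21084 + 68335*(1/488)) = -976 + (20345/21084 + 68335/488) = -976 + 362675875/2572248 = -2147838173/2572248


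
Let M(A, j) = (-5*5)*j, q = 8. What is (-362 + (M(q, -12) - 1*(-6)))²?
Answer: 3136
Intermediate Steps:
M(A, j) = -25*j
(-362 + (M(q, -12) - 1*(-6)))² = (-362 + (-25*(-12) - 1*(-6)))² = (-362 + (300 + 6))² = (-362 + 306)² = (-56)² = 3136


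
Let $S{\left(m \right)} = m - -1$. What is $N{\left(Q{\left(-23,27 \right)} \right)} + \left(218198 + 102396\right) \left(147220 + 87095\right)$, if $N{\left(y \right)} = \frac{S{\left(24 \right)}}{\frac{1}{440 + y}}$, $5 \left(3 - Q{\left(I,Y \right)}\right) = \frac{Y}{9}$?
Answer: $75119994170$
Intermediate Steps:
$S{\left(m \right)} = 1 + m$ ($S{\left(m \right)} = m + 1 = 1 + m$)
$Q{\left(I,Y \right)} = 3 - \frac{Y}{45}$ ($Q{\left(I,Y \right)} = 3 - \frac{Y \frac{1}{9}}{5} = 3 - \frac{\frac{1}{9} Y}{5} = 3 - \frac{Y}{45}$)
$N{\left(y \right)} = 11000 + 25 y$ ($N{\left(y \right)} = \frac{1 + 24}{\frac{1}{440 + y}} = 25 \left(440 + y\right) = 11000 + 25 y$)
$N{\left(Q{\left(-23,27 \right)} \right)} + \left(218198 + 102396\right) \left(147220 + 87095\right) = \left(11000 + 25 \left(3 - \frac{3}{5}\right)\right) + \left(218198 + 102396\right) \left(147220 + 87095\right) = \left(11000 + 25 \left(3 - \frac{3}{5}\right)\right) + 320594 \cdot 234315 = \left(11000 + 25 \cdot \frac{12}{5}\right) + 75119983110 = \left(11000 + 60\right) + 75119983110 = 11060 + 75119983110 = 75119994170$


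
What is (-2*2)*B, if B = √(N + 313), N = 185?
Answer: -4*√498 ≈ -89.264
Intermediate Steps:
B = √498 (B = √(185 + 313) = √498 ≈ 22.316)
(-2*2)*B = (-2*2)*√498 = -4*√498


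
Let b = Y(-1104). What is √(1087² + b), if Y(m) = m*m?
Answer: √2400385 ≈ 1549.3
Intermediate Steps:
Y(m) = m²
b = 1218816 (b = (-1104)² = 1218816)
√(1087² + b) = √(1087² + 1218816) = √(1181569 + 1218816) = √2400385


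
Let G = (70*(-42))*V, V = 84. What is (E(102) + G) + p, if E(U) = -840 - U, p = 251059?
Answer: 3157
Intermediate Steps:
G = -246960 (G = (70*(-42))*84 = -2940*84 = -246960)
(E(102) + G) + p = ((-840 - 1*102) - 246960) + 251059 = ((-840 - 102) - 246960) + 251059 = (-942 - 246960) + 251059 = -247902 + 251059 = 3157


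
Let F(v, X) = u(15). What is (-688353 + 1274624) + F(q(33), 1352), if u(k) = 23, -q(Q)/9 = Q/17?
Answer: 586294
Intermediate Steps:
q(Q) = -9*Q/17
F(v, X) = 23
(-688353 + 1274624) + F(q(33), 1352) = (-688353 + 1274624) + 23 = 586271 + 23 = 586294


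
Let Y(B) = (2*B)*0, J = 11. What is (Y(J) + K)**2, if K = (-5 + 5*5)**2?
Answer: 160000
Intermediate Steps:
Y(B) = 0
K = 400 (K = (-5 + 25)**2 = 20**2 = 400)
(Y(J) + K)**2 = (0 + 400)**2 = 400**2 = 160000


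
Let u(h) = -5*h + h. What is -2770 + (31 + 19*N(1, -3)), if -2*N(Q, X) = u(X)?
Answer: -2853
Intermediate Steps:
u(h) = -4*h
N(Q, X) = 2*X (N(Q, X) = -(-2)*X = 2*X)
-2770 + (31 + 19*N(1, -3)) = -2770 + (31 + 19*(2*(-3))) = -2770 + (31 + 19*(-6)) = -2770 + (31 - 114) = -2770 - 83 = -2853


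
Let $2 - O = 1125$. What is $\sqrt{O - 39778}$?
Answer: $i \sqrt{40901} \approx 202.24 i$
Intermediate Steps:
$O = -1123$ ($O = 2 - 1125 = -1123$)
$\sqrt{O - 39778} = \sqrt{-1123 - 39778} = \sqrt{-40901} = i \sqrt{40901}$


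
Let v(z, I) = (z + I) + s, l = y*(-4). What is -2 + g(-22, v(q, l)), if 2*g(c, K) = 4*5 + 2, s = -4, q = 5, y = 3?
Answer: 9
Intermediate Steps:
l = -12 (l = 3*(-4) = -12)
v(z, I) = -4 + I + z (v(z, I) = (z + I) - 4 = (I + z) - 4 = -4 + I + z)
g(c, K) = 11 (g(c, K) = (4*5 + 2)/2 = (20 + 2)/2 = (½)*22 = 11)
-2 + g(-22, v(q, l)) = -2 + 11 = 9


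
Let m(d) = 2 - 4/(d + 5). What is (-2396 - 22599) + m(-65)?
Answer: -374894/15 ≈ -24993.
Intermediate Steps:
m(d) = 2 - 4/(5 + d)
(-2396 - 22599) + m(-65) = (-2396 - 22599) + 2*(3 - 65)/(5 - 65) = -24995 + 2*(-62)/(-60) = -24995 + 2*(-1/60)*(-62) = -24995 + 31/15 = -374894/15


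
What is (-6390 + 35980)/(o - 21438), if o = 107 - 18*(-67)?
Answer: -5918/4025 ≈ -1.4703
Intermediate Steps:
o = 1313 (o = 107 + 1206 = 1313)
(-6390 + 35980)/(o - 21438) = (-6390 + 35980)/(1313 - 21438) = 29590/(-20125) = 29590*(-1/20125) = -5918/4025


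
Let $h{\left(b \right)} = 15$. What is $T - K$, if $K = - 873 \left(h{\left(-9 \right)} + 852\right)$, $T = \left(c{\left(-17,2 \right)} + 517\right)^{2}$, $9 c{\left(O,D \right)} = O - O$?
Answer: $1024180$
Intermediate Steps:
$c{\left(O,D \right)} = 0$ ($c{\left(O,D \right)} = \frac{O - O}{9} = \frac{1}{9} \cdot 0 = 0$)
$T = 267289$ ($T = \left(0 + 517\right)^{2} = 517^{2} = 267289$)
$K = -756891$ ($K = - 873 \left(15 + 852\right) = \left(-873\right) 867 = -756891$)
$T - K = 267289 - -756891 = 267289 + 756891 = 1024180$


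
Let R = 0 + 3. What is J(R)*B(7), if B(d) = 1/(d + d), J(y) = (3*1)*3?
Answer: 9/14 ≈ 0.64286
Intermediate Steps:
R = 3
J(y) = 9 (J(y) = 3*3 = 9)
B(d) = 1/(2*d)
J(R)*B(7) = 9*((½)/7) = 9*((½)*(⅐)) = 9*(1/14) = 9/14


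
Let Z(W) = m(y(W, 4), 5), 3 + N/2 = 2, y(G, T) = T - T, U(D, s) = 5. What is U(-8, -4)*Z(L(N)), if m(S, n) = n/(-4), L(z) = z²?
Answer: -25/4 ≈ -6.2500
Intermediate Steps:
y(G, T) = 0
N = -2 (N = -6 + 2*2 = -6 + 4 = -2)
m(S, n) = -n/4 (m(S, n) = n*(-¼) = -n/4)
Z(W) = -5/4 (Z(W) = -¼*5 = -5/4)
U(-8, -4)*Z(L(N)) = 5*(-5/4) = -25/4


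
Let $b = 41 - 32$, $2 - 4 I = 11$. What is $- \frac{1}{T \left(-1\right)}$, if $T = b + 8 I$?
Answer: $- \frac{1}{9} \approx -0.11111$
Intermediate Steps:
$I = - \frac{9}{4}$ ($I = \frac{1}{2} - \frac{11}{4} = - \frac{9}{4} \approx -2.25$)
$b = 9$
$T = -9$ ($T = 9 + 8 \left(- \frac{9}{4}\right) = 9 - 18 = -9$)
$- \frac{1}{T \left(-1\right)} = - \frac{1}{\left(-9\right) \left(-1\right)} = - \frac{1}{9}$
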